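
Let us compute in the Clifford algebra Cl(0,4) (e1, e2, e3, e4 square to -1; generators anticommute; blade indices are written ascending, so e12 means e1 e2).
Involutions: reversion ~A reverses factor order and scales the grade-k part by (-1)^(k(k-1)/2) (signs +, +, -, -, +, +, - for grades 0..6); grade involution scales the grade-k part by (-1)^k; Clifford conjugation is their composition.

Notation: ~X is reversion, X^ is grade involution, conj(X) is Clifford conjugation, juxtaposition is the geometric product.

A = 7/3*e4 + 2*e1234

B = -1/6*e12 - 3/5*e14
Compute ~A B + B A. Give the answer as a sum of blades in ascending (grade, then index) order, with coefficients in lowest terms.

first term: -7/5*e1 + 6/5*e23 + 1/3*e34 - 7/18*e124
second term: 7/5*e1 + 6/5*e23 + 1/3*e34 - 7/18*e124
Answer: 12/5*e23 + 2/3*e34 - 7/9*e124


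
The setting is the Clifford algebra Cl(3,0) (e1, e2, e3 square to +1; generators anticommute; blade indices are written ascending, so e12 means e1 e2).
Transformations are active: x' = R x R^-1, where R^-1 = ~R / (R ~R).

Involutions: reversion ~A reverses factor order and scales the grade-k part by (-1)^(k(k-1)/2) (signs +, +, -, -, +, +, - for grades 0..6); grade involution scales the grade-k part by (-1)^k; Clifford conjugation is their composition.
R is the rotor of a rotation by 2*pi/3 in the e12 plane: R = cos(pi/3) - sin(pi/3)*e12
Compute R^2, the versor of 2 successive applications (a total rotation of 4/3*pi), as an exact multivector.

Because a rotor carries half the rotation angle, composing 2 copies of this e12-plane rotor multiplies the phase: 2*(pi/3) = 2*pi/3, hence R^2 = cos(2*pi/3) - sin(2*pi/3)*e12.
cos(2*pi/3) = -1/2 and sin(2*pi/3) = sqrt(3)/2, so R^2 = -1/2 - sqrt(3)/2*e12. The net rotation is 4/3*pi; the rotor keeps the half-angle phase exactly.
Answer: -1/2 - sqrt(3)/2*e12


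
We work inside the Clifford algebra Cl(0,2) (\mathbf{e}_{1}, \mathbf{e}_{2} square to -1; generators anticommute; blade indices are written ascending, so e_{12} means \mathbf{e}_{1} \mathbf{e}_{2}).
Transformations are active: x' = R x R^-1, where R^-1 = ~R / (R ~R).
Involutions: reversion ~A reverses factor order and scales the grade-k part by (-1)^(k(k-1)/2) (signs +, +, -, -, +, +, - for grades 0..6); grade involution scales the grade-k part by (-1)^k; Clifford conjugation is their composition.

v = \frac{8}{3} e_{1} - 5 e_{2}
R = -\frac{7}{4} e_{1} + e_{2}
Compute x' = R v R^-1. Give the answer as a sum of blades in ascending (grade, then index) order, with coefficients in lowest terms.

~R = -\frac{7}{4} e_{1} + e_{2}, and R ~R = -\frac{65}{16}, so R^-1 = ~R / (-\frac{65}{16}).
R v = \frac{29}{3} + \frac{73}{12} e_{12}
Answer: \frac{368}{65} e_{1} + \frac{47}{195} e_{2}


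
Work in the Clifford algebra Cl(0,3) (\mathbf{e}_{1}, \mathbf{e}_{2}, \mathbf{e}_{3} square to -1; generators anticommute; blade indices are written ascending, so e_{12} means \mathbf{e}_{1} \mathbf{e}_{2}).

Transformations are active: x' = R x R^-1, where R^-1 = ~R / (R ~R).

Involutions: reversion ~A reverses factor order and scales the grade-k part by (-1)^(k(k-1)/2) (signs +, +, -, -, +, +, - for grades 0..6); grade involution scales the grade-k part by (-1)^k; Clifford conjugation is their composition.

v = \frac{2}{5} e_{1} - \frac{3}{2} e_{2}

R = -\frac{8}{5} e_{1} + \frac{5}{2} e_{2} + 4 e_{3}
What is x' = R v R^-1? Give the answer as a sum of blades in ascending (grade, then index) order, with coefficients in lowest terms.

~R = -\frac{8}{5} e_{1} + \frac{5}{2} e_{2} + 4 e_{3}, and R ~R = -\frac{2481}{100}, so R^-1 = ~R / (-\frac{2481}{100}).
R v = \frac{439}{100} + \frac{7}{5} e_{12} - \frac{8}{5} e_{13} + 6 e_{23}
Answer: \frac{2062}{12405} e_{1} + \frac{3053}{4962} e_{2} - \frac{3512}{2481} e_{3}


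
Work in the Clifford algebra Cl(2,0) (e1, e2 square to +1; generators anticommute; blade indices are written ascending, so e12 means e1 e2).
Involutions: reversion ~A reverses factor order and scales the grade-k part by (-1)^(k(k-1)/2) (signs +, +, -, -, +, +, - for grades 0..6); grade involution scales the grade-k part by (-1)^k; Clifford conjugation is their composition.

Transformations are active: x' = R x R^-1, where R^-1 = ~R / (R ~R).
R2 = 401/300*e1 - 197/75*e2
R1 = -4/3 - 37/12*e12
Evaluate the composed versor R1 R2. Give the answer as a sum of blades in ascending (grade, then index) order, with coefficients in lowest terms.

Distribute over the terms of R1 (each basis-blade product reordered to ascending indices, repeated generators contracted through their squares):
(-4/3) R2 = -401/225*e1 + 788/225*e2
(-37/12*e12) R2 = 7289/900*e1 + 14837/3600*e2
Summing the partial products and collecting blades:
Answer: 379/60*e1 + 5489/720*e2


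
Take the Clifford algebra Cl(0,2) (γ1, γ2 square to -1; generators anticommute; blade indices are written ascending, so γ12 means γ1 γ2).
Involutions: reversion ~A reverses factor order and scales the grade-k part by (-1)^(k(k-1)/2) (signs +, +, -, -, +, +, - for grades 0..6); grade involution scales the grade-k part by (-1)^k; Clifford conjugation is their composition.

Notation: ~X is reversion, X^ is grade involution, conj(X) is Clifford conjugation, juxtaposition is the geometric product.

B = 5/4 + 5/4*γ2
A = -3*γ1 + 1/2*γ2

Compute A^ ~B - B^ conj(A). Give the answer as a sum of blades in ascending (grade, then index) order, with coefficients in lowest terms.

first term: 5/8 + 15/4*γ1 - 5/8*γ2 + 15/4*γ12
second term: -5/8 + 15/4*γ1 - 5/8*γ2 + 15/4*γ12
Answer: 5/4


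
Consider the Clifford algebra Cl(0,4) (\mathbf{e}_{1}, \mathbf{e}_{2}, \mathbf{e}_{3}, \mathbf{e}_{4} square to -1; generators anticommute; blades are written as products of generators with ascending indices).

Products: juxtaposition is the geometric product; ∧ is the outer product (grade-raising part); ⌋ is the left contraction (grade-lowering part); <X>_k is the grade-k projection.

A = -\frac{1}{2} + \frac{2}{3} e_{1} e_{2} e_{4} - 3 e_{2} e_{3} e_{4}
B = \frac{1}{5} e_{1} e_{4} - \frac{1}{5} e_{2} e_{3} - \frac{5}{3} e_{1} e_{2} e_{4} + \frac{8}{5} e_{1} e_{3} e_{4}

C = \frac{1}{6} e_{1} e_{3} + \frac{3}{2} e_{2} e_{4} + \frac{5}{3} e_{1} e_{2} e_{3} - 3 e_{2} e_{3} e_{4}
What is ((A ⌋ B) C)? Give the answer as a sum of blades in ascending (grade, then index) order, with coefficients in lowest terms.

step 1: -\frac{10}{9} - \frac{1}{10} e_{1} e_{4} + \frac{1}{10} e_{2} e_{3} + \frac{5}{6} e_{1} e_{2} e_{4} - \frac{4}{5} e_{1} e_{3} e_{4}
step 2: -\frac{17}{12} e_{1} + \frac{13}{30} e_{4} - \frac{77}{30} e_{1} e_{2} - \frac{145}{54} e_{1} e_{3} - \frac{1}{3} e_{2} e_{4} + \frac{14}{9} e_{3} e_{4} - \frac{257}{270} e_{1} e_{2} e_{3} + \frac{119}{36} e_{2} e_{3} e_{4}
Answer: -\frac{17}{12} e_{1} + \frac{13}{30} e_{4} - \frac{77}{30} e_{1} e_{2} - \frac{145}{54} e_{1} e_{3} - \frac{1}{3} e_{2} e_{4} + \frac{14}{9} e_{3} e_{4} - \frac{257}{270} e_{1} e_{2} e_{3} + \frac{119}{36} e_{2} e_{3} e_{4}


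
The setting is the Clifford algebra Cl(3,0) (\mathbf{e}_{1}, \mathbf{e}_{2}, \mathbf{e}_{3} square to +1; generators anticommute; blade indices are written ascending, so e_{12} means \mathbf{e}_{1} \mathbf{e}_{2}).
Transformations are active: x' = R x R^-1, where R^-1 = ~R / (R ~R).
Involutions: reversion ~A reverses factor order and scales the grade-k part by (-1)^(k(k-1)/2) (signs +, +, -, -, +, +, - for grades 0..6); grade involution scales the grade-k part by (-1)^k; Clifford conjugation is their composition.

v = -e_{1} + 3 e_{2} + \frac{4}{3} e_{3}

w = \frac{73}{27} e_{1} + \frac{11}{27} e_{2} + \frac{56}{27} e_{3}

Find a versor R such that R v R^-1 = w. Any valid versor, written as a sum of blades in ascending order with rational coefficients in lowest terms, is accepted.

Reasoning: v^2 = w^2 = \frac{106}{9} since conjugation preserves the quadratic form; R = v + w = \frac{46}{27} e_{1} + \frac{92}{27} e_{2} + \frac{92}{27} e_{3} is then valid when invertible, keeping its own part and reversing (v - w)/2.
Answer: \frac{46}{27} e_{1} + \frac{92}{27} e_{2} + \frac{92}{27} e_{3}


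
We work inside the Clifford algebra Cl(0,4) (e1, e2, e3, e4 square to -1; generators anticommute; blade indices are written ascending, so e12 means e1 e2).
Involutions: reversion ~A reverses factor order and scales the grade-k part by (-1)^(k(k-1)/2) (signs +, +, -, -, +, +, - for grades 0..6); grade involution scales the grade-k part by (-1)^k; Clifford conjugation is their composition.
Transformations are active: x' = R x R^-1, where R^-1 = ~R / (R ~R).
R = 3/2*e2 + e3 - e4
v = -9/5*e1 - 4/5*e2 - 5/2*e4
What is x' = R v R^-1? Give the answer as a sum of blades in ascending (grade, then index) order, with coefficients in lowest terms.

~R = 3/2*e2 + e3 - e4, and R ~R = -17/4, so R^-1 = ~R / (-17/4).
R v = -13/10 + 27/10*e12 + 9/5*e13 - 9/5*e14 + 4/5*e23 - 91/20*e24 - 5/2*e34
Answer: 9/5*e1 + 146/85*e2 + 52/85*e3 + 321/170*e4


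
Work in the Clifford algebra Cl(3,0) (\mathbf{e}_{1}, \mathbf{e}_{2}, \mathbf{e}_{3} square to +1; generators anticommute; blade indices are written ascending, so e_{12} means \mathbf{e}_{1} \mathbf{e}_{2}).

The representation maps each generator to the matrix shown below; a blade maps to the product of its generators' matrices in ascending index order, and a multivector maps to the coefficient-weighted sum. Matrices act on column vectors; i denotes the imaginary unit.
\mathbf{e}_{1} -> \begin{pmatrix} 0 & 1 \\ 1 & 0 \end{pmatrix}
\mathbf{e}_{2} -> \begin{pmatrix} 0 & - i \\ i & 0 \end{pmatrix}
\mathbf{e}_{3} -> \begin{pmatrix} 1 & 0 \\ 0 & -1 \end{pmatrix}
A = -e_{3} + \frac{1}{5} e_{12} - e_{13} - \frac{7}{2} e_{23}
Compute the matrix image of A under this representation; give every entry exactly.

Bivector images (products of the table entries): rho(e_{12}) = rho(\mathbf{e}_{1})rho(\mathbf{e}_{2}) = \begin{pmatrix} i & 0 \\ 0 & - i \end{pmatrix}; rho(e_{13}) = rho(\mathbf{e}_{1})rho(\mathbf{e}_{3}) = \begin{pmatrix} 0 & -1 \\ 1 & 0 \end{pmatrix}; rho(e_{23}) = rho(\mathbf{e}_{2})rho(\mathbf{e}_{3}) = \begin{pmatrix} 0 & i \\ i & 0 \end{pmatrix}.
M = (-1)*rho(e_{3}) + (\frac{1}{5})*rho(e_{12}) + (-1)*rho(e_{13}) + (-\frac{7}{2})*rho(e_{23}), summed entrywise:
Answer: \begin{pmatrix} -1 + \frac{i}{5} & 1 - \frac{7 i}{2} \\ -1 - \frac{7 i}{2} & 1 - \frac{i}{5} \end{pmatrix}


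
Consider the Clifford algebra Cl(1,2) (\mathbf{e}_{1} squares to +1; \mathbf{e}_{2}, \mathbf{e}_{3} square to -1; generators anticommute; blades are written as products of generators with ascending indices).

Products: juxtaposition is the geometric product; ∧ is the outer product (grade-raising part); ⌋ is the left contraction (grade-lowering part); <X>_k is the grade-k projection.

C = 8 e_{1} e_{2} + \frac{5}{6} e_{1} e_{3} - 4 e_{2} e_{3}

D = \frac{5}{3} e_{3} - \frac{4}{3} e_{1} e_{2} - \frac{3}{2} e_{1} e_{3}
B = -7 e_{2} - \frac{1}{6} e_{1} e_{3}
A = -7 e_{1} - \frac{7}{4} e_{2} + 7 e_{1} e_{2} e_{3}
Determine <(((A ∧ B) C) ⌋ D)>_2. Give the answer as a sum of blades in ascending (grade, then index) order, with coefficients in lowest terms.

step 1: 49 e_{1} e_{2} - \frac{7}{24} e_{1} e_{2} e_{3}
step 2: 392 - \frac{7}{6} e_{1} + \frac{35}{144} e_{2} - \frac{7}{3} e_{3} + 196 e_{1} e_{3} - \frac{245}{6} e_{2} e_{3}
step 3: -\frac{2611}{9} + \frac{343}{108} e_{1} + \frac{14}{9} e_{2} + \frac{7861}{12} e_{3} - \frac{1568}{3} e_{1} e_{2} - 588 e_{1} e_{3}
step 4: -\frac{1568}{3} e_{1} e_{2} - 588 e_{1} e_{3}
Answer: -\frac{1568}{3} e_{1} e_{2} - 588 e_{1} e_{3}


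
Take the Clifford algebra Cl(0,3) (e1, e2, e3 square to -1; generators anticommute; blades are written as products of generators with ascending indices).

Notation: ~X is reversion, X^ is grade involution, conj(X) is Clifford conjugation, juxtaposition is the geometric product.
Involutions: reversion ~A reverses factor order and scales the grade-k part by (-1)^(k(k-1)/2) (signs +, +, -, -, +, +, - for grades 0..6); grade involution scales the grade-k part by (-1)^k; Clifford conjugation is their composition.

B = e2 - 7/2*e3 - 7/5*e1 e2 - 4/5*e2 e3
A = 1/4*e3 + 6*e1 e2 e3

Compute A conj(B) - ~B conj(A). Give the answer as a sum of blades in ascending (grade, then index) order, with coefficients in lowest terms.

first term: -7/8 - 24/5*e1 + 1/5*e2 - 42/5*e3 - 21*e1 e2 - 6*e1 e3 + 1/4*e2 e3 + 7/20*e1 e2 e3
second term: -7/8 - 24/5*e1 + 1/5*e2 - 42/5*e3 + 21*e1 e2 + 6*e1 e3 - 1/4*e2 e3 - 7/20*e1 e2 e3
Answer: -42*e1 e2 - 12*e1 e3 + 1/2*e2 e3 + 7/10*e1 e2 e3


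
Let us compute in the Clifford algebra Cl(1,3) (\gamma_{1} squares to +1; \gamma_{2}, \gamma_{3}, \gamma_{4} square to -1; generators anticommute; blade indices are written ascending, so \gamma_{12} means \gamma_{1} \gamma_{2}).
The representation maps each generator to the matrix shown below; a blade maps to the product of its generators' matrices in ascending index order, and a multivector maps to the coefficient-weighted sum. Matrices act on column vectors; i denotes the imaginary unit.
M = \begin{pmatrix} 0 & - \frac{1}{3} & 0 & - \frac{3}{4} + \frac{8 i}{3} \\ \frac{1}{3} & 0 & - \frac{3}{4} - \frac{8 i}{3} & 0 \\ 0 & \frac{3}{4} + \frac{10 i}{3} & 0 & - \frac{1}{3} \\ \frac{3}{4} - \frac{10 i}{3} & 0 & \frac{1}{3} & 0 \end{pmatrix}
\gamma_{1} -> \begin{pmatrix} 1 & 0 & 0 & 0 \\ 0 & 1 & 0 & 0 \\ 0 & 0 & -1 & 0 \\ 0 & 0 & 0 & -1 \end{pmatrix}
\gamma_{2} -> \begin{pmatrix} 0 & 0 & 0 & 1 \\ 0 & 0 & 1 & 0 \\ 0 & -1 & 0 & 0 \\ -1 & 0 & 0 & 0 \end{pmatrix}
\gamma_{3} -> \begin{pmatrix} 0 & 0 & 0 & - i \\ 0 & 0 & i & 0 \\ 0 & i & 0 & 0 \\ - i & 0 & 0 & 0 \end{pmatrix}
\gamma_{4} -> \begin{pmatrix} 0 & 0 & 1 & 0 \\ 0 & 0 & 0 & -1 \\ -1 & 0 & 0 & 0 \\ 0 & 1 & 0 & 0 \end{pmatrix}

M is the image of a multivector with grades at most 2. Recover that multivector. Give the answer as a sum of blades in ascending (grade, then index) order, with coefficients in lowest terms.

Method: the blade images are trace-orthogonal — tr(rho(e_A) rho(e_B)^-1) = 4 if A = B and 0 otherwise — and rho(e_A)^-1 = (e_A)^2 * rho(e_A) with (e_A)^2 = +1 or -1, so the coefficient of e_A in the preimage is (e_A)^2 * tr(M rho(e_A))/4.
Nonzero projections over blades of grade <= 2: \gamma_{2}: (\gamma_{2})^2 = -1, tr(M rho(\gamma_{2})) = 3, coefficient -\frac{3}{4}; \gamma_{3}: (\gamma_{3})^2 = -1, tr(M rho(\gamma_{3})) = - \frac{4}{3}, coefficient \frac{1}{3}; \gamma_{13}: (\gamma_{13})^2 = +1, tr(M rho(\gamma_{13})) = -12, coefficient -3; \gamma_{24}: (\gamma_{24})^2 = -1, tr(M rho(\gamma_{24})) = \frac{4}{3}, coefficient -\frac{1}{3}. Every other blade of grade <= 2 projects to 0.
Answer: -\frac{3}{4} \gamma_{2} + \frac{1}{3} \gamma_{3} - 3 \gamma_{13} - \frac{1}{3} \gamma_{24}


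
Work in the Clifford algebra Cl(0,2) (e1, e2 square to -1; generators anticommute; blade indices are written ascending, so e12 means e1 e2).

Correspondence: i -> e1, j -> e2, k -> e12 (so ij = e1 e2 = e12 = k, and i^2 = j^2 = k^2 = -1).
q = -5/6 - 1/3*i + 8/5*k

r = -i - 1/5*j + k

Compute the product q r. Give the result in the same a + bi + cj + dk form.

In blades: q = -5/6 - 1/3*e1 + 8/5*e12, r = -e1 - 1/5*e2 + e12.
Distribute q over r term by term (generator squares from the signature, products reordered to ascending indices): (-5/6)*r = 5/6*e1 + 1/6*e2 - 5/6*e12; (-1/3*e1)*r = -1/3 + 1/3*e2 + 1/15*e12; (8/5*e12)*r = -8/5 + 8/25*e1 - 8/5*e2.
Sum: -29/15 + 173/150*e1 - 11/10*e2 - 23/30*e12; translating back through the correspondence:
Answer: -29/15 + 173/150*i - 11/10*j - 23/30*k


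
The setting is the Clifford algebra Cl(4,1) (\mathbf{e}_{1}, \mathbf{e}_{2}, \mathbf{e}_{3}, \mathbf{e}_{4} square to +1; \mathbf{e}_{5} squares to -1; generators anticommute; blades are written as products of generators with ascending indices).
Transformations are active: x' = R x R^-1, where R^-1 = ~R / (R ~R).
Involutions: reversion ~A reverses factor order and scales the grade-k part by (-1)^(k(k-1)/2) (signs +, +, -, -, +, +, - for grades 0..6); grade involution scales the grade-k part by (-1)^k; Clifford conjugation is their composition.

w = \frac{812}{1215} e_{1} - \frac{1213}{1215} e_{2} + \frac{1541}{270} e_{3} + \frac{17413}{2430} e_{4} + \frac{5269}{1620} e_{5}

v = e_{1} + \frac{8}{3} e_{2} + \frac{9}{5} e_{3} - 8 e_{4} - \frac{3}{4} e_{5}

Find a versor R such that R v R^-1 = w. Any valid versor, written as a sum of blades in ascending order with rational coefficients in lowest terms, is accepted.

Construction: equal norms (both \frac{269239}{3600}) license R = v + w = \frac{2027}{1215} e_{1} + \frac{2027}{1215} e_{2} + \frac{2027}{270} e_{3} - \frac{2027}{2430} e_{4} + \frac{2027}{810} e_{5} — nothing changes along that direction, while (v - w)/2 changes sign, so v maps onto w.
Answer: \frac{2027}{1215} e_{1} + \frac{2027}{1215} e_{2} + \frac{2027}{270} e_{3} - \frac{2027}{2430} e_{4} + \frac{2027}{810} e_{5}


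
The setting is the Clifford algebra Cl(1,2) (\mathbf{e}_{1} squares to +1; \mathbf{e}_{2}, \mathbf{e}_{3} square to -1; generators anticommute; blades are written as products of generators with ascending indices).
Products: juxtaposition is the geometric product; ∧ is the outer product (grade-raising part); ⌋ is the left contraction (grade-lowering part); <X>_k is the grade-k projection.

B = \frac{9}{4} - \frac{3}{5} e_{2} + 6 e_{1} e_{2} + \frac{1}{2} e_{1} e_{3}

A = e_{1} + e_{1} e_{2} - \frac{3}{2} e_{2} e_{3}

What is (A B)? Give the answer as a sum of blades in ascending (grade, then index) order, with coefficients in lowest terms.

step 1: 6 + \frac{57}{20} e_{1} + 6 e_{2} + \frac{7}{5} e_{3} + \frac{12}{5} e_{1} e_{2} - 9 e_{1} e_{3} - \frac{31}{8} e_{2} e_{3}
Answer: 6 + \frac{57}{20} e_{1} + 6 e_{2} + \frac{7}{5} e_{3} + \frac{12}{5} e_{1} e_{2} - 9 e_{1} e_{3} - \frac{31}{8} e_{2} e_{3}


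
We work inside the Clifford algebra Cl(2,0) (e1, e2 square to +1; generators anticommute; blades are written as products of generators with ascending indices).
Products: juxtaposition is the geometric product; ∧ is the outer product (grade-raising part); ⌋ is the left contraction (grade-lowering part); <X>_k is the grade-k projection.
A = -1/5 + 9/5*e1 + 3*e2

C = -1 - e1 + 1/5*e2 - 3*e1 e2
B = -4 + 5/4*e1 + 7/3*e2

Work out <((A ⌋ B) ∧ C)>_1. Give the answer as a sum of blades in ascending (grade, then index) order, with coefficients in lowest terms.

step 1: 201/20 - 1/4*e1 - 7/15*e2
step 2: -201/20 - 49/5*e1 + 743/300*e2 - 92/3*e1 e2
step 3: -49/5*e1 + 743/300*e2
Answer: -49/5*e1 + 743/300*e2


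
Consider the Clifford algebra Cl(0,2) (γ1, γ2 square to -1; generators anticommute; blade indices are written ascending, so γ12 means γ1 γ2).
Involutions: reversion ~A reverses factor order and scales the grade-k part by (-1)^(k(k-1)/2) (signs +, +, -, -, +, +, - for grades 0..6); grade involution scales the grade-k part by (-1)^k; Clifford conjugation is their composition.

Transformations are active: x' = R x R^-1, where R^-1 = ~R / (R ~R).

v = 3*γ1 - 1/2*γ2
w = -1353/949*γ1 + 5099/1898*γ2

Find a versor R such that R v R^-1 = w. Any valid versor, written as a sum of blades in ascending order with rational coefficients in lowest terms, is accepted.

Why this works: both vectors square to -37/4, so q(v) = q(w) and R = v + w = 1494/949*γ1 + 2075/949*γ2 carries v to w — its own direction survives, the complement (v - w)/2 flips.
Answer: 1494/949*γ1 + 2075/949*γ2


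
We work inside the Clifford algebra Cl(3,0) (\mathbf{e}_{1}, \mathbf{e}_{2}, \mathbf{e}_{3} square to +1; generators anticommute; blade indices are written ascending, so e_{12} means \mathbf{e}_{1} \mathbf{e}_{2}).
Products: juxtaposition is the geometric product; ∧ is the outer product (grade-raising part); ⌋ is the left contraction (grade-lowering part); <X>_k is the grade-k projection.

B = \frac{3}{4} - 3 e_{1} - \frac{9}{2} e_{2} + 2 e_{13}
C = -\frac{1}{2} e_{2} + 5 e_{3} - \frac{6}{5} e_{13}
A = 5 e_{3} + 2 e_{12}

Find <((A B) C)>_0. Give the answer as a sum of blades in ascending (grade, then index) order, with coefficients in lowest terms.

step 1: -19 e_{1} + 6 e_{2} + \frac{15}{4} e_{3} + \frac{3}{2} e_{12} + 15 e_{13} + \frac{37}{2} e_{23}
step 2: \frac{135}{4} + \frac{315}{4} e_{1} + \frac{185}{2} e_{2} + \frac{641}{20} e_{3} - \frac{127}{10} e_{12} - 95 e_{13} + \frac{1347}{40} e_{23} + \frac{111}{5} e_{123}
step 3: \frac{135}{4}
Answer: \frac{135}{4}


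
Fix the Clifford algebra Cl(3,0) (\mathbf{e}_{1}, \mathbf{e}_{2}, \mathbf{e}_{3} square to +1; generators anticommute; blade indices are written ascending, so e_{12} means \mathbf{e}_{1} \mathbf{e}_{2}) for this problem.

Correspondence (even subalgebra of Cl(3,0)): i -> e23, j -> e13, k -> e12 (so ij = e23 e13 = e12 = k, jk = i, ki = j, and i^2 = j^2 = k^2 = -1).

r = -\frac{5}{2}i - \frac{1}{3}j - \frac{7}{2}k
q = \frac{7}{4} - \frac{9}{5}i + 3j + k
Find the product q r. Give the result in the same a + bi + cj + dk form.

In blades: q = \frac{7}{4} + e_{12} + 3 e_{13} - \frac{9}{5} e_{23}, r = -\frac{7}{2} e_{12} - \frac{1}{3} e_{13} - \frac{5}{2} e_{23}.
Distribute q over r term by term (generator squares from the signature, products reordered to ascending indices): (\frac{7}{4})*r = -\frac{49}{8} e_{12} - \frac{7}{12} e_{13} - \frac{35}{8} e_{23}; (e_{12})*r = \frac{7}{2} - \frac{5}{2} e_{13} + \frac{1}{3} e_{23}; (3 e_{13})*r = 1 + \frac{15}{2} e_{12} - \frac{21}{2} e_{23}; (-\frac{9}{5} e_{23})*r = -\frac{9}{2} + \frac{3}{5} e_{12} - \frac{63}{10} e_{13}.
Sum: \frac{79}{40} e_{12} - \frac{563}{60} e_{13} - \frac{349}{24} e_{23}; translating back through the correspondence:
Answer: -\frac{349}{24}i - \frac{563}{60}j + \frac{79}{40}k


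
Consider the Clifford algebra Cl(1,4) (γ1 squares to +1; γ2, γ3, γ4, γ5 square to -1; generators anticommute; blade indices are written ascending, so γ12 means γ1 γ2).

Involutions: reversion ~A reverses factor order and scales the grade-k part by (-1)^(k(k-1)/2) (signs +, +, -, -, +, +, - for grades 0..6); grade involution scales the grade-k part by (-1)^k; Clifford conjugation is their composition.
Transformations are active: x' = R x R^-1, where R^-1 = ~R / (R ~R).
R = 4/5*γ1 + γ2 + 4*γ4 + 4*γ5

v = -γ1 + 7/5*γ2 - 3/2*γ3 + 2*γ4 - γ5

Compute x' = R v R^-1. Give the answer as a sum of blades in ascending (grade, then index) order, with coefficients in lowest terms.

~R = 4/5*γ1 + γ2 + 4*γ4 + 4*γ5, and R ~R = -809/25, so R^-1 = ~R / (-809/25).
R v = -31/5 + 53/25*γ12 - 6/5*γ13 + 28/5*γ14 + 16/5*γ15 - 3/2*γ23 - 18/5*γ24 - 33/5*γ25 + 6*γ34 + 6*γ35 - 12*γ45
Answer: 1057/809*γ1 - 4113/4045*γ2 + 3/2*γ3 - 378/809*γ4 + 2049/809*γ5


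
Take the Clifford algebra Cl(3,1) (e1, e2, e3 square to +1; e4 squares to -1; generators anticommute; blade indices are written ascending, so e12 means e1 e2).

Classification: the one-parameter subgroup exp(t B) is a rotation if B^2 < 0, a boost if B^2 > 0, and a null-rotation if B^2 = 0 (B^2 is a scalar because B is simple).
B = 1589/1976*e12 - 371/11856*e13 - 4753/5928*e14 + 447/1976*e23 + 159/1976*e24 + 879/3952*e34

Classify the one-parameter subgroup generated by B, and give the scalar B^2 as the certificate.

B^2 term by term: the squares give (1589/1976)^2*(e12)^2 + (-371/11856)^2*(e13)^2 + (-4753/5928)^2*(e14)^2 + (447/1976)^2*(e23)^2 + (159/1976)^2*(e24)^2 + (879/3952)^2*(e34)^2 = 2524921/3904576*(-1) + 137641/140564736*(-1) + 22591009/35141184*(+1) + 199809/3904576*(-1) + 25281/3904576*(+1) + 772641/15618304*(+1) = 0 (each basis 2-blade squares to minus the product of its generators' squares); cross terms between blades sharing an index anticommute and cancel; the commuting (index-disjoint) pairs give grade-4 terms 2*c*c'*(blade product), which cancel blade by blade — e1234: 1396731/3904576 + 19663/3904576 - 708197/1952288 = 0 — confirming B is simple. So B^2 = 0.
Answer: null-rotation, certificate B^2 = 0. Key observation: B^2 = 0 is a conjugation invariant, so its sign decides the class regardless of the surface form of B.


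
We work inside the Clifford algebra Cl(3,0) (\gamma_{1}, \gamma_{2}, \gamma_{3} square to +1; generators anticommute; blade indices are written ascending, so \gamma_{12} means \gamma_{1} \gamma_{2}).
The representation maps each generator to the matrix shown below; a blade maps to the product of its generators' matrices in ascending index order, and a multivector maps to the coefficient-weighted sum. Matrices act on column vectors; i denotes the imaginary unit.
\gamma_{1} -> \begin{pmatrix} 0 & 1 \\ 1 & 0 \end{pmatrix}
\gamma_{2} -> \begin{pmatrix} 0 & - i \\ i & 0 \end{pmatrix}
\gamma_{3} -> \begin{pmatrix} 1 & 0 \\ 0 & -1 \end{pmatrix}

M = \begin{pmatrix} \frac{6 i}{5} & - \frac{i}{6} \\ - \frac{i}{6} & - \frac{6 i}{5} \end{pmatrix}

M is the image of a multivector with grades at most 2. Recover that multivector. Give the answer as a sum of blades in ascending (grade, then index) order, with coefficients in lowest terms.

Method: 1, rho(\gamma_{1}), rho(\gamma_{2}), rho(\gamma_{3}) form a trace-orthogonal basis of the 2x2 complex matrices (tr(X Y) = 2 if X = Y, else 0), so M = m0*1 + m1*rho(\gamma_{1}) + m2*rho(\gamma_{2}) + m3*rho(\gamma_{3}) with m0 = tr(M)/2 = 0, m1 = tr(M rho(\gamma_{1}))/2 = - \frac{i}{6}, m2 = tr(M rho(\gamma_{2}))/2 = 0, m3 = tr(M rho(\gamma_{3}))/2 = \frac{6 i}{5}.
Multiplying table entries, the bivector images are rho(\gamma_{12}) = i*rho(\gamma_{3}), rho(\gamma_{13}) = -i*rho(\gamma_{2}), rho(\gamma_{23}) = i*rho(\gamma_{1}); with real blade coefficients the real parts of m0..m3 are the coefficients of 1, \gamma_{1}, \gamma_{2}, \gamma_{3} and the imaginary parts give the bivectors (\gamma_{23}: Im m1, \gamma_{13}: -Im m2, \gamma_{12}: Im m3).
Answer: \frac{6}{5} \gamma_{12} - \frac{1}{6} \gamma_{23}


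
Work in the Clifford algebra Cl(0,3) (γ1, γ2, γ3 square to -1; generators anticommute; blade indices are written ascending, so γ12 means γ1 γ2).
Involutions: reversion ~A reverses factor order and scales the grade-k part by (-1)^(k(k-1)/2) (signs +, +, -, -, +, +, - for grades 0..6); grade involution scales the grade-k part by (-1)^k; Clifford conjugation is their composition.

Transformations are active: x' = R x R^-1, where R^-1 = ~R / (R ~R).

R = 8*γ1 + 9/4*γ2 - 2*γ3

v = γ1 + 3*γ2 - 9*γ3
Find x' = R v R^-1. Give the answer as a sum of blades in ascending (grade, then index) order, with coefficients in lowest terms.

~R = 8*γ1 + 9/4*γ2 - 2*γ3, and R ~R = -1169/16, so R^-1 = ~R / (-1169/16).
R v = -131/4 + 87/4*γ12 - 70*γ13 - 57/4*γ23
Answer: 7215/1169*γ1 - 1149/1169*γ2 + 8425/1169*γ3


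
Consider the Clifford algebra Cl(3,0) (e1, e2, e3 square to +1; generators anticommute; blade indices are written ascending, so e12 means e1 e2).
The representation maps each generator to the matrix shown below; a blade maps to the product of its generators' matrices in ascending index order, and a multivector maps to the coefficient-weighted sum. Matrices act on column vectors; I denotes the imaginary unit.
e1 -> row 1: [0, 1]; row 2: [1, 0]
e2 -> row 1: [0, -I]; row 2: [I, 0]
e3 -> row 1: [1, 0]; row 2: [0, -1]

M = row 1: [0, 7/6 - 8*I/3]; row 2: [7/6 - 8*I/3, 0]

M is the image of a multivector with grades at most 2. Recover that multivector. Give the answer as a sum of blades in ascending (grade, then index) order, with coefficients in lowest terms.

Method: 1, rho(e1), rho(e2), rho(e3) form a trace-orthogonal basis of the 2x2 complex matrices (tr(X Y) = 2 if X = Y, else 0), so M = m0*1 + m1*rho(e1) + m2*rho(e2) + m3*rho(e3) with m0 = tr(M)/2 = 0, m1 = tr(M rho(e1))/2 = 7/6 - 8*I/3, m2 = tr(M rho(e2))/2 = 0, m3 = tr(M rho(e3))/2 = 0.
Multiplying table entries, the bivector images are rho(e12) = I*rho(e3), rho(e13) = -I*rho(e2), rho(e23) = I*rho(e1); with real blade coefficients the real parts of m0..m3 are the coefficients of 1, e1, e2, e3 and the imaginary parts give the bivectors (e23: Im m1, e13: -Im m2, e12: Im m3).
Answer: 7/6*e1 - 8/3*e23


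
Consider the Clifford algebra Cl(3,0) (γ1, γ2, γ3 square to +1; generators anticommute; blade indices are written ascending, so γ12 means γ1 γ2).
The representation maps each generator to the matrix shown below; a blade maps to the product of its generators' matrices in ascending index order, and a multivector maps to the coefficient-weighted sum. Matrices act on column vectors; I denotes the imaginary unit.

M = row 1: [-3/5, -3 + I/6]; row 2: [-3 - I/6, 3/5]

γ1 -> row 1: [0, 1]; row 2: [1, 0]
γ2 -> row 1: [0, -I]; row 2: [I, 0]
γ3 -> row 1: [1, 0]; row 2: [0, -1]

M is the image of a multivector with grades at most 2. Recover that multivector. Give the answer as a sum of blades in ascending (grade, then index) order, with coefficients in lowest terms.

Method: 1, rho(γ1), rho(γ2), rho(γ3) form a trace-orthogonal basis of the 2x2 complex matrices (tr(X Y) = 2 if X = Y, else 0), so M = m0*1 + m1*rho(γ1) + m2*rho(γ2) + m3*rho(γ3) with m0 = tr(M)/2 = 0, m1 = tr(M rho(γ1))/2 = -3, m2 = tr(M rho(γ2))/2 = -1/6, m3 = tr(M rho(γ3))/2 = -3/5.
Multiplying table entries, the bivector images are rho(γ12) = I*rho(γ3), rho(γ13) = -I*rho(γ2), rho(γ23) = I*rho(γ1); with real blade coefficients the real parts of m0..m3 are the coefficients of 1, γ1, γ2, γ3 and the imaginary parts give the bivectors (γ23: Im m1, γ13: -Im m2, γ12: Im m3).
Answer: -3*γ1 - 1/6*γ2 - 3/5*γ3


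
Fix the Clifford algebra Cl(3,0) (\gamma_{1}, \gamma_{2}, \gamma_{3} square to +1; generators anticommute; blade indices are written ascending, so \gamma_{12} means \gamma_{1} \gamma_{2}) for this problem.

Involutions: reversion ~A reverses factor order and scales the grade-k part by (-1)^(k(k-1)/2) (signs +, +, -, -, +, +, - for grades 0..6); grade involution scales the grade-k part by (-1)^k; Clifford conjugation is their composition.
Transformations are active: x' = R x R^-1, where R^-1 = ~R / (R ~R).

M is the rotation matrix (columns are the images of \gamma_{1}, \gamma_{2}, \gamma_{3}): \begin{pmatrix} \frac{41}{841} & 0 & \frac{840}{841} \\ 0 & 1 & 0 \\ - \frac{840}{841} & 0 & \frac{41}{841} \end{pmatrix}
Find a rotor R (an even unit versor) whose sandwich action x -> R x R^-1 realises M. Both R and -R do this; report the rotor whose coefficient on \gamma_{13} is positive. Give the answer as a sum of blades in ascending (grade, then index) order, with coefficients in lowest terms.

Method: write R = a + b12*\gamma_{12} + b13*\gamma_{13} + b23*\gamma_{23} with a^2 + b12^2 + b13^2 + b23^2 = 1 (so R^-1 = ~R). Expanding the columns R e_j ~R gives tr M = 4a^2 - 1 and, from the antisymmetric part, M21 - M12 = -4a*b12, M13 - M31 = 4a*b13, M32 - M23 = -4a*b23.
Here tr M = \frac{923}{841}, so a^2 = (1 + tr M)/4 = \frac{441}{841} and a = ±\frac{21}{29}. Taking a = \frac{21}{29}: M21 - M12 = 0, M13 - M31 = \frac{1680}{841}, M32 - M23 = 0, giving b12 = 0, b13 = \frac{20}{29}, b23 = 0, i.e. R = \frac{21}{29} + \frac{20}{29} \gamma_{13}.
Its \gamma_{13} coefficient is already positive.
Answer: \frac{21}{29} + \frac{20}{29} \gamma_{13}. Sheet selection: the two-to-one cover makes ±R indistinguishable at the matrix level (trace \frac{923}{841}), so uniqueness comes from the required sign on \gamma_{13}.


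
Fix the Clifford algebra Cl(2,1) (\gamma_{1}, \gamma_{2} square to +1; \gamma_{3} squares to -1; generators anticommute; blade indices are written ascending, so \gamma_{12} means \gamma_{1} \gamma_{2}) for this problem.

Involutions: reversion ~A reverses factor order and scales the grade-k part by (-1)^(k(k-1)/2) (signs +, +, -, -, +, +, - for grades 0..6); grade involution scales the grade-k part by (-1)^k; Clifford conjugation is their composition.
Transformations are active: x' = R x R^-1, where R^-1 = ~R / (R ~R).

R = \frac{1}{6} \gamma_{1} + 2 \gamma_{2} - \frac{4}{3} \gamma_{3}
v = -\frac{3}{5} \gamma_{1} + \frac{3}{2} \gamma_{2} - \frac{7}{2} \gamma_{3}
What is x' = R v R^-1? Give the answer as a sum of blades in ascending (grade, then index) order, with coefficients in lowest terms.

~R = \frac{1}{6} \gamma_{1} + 2 \gamma_{2} - \frac{4}{3} \gamma_{3}, and R ~R = \frac{9}{4}, so R^-1 = ~R / (\frac{9}{4}).
R v = -\frac{53}{30} + \frac{29}{20} \gamma_{12} - \frac{83}{60} \gamma_{13} - 5 \gamma_{23}
Answer: \frac{137}{405} \gamma_{1} - \frac{1253}{270} \gamma_{2} + \frac{4531}{810} \gamma_{3}


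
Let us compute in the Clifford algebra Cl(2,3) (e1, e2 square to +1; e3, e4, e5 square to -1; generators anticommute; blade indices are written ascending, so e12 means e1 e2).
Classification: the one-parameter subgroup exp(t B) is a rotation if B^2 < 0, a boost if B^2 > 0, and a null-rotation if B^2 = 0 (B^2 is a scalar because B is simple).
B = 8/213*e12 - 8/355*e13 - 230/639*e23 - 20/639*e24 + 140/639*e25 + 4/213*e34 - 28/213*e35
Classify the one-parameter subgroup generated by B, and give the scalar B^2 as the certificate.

B^2 term by term: the squares give (8/213)^2*(e12)^2 + (-8/355)^2*(e13)^2 + (-230/639)^2*(e23)^2 + (-20/639)^2*(e24)^2 + (140/639)^2*(e25)^2 + (4/213)^2*(e34)^2 + (-28/213)^2*(e35)^2 = 64/45369*(-1) + 64/126025*(+1) + 52900/408321*(+1) + 400/408321*(+1) + 19600/408321*(+1) + 16/45369*(-1) + 784/45369*(-1) = 4/25 (each basis 2-blade squares to minus the product of its generators' squares); cross terms between blades sharing an index anticommute and cancel; the commuting (index-disjoint) pairs give grade-4 terms 2*c*c'*(blade product), which cancel blade by blade — e1234: 64/45369 - 64/45369 = 0; e1235: -448/45369 + 448/45369 = 0; e2345: -1120/136107 + 1120/136107 = 0 — confirming B is simple. So B^2 = 4/25.
Answer: boost, certificate B^2 = 4/25. One invariant decides it: the square 4/25 survives every conjugation, and its sign is exactly the classification.


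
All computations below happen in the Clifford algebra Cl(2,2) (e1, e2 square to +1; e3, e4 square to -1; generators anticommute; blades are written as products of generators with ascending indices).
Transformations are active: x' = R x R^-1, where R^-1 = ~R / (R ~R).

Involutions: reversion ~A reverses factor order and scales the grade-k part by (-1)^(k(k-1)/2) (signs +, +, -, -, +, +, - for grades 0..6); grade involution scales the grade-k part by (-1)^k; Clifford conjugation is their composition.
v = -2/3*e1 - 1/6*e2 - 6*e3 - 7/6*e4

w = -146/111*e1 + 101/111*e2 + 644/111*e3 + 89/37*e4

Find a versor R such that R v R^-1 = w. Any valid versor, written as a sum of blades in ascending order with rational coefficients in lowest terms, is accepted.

Since q(v) = q(w) = -332/9, the sum R = v + w = -220/111*e1 + 55/74*e2 - 22/111*e3 + 275/222*e4 does the job whenever invertible.
Answer: -220/111*e1 + 55/74*e2 - 22/111*e3 + 275/222*e4


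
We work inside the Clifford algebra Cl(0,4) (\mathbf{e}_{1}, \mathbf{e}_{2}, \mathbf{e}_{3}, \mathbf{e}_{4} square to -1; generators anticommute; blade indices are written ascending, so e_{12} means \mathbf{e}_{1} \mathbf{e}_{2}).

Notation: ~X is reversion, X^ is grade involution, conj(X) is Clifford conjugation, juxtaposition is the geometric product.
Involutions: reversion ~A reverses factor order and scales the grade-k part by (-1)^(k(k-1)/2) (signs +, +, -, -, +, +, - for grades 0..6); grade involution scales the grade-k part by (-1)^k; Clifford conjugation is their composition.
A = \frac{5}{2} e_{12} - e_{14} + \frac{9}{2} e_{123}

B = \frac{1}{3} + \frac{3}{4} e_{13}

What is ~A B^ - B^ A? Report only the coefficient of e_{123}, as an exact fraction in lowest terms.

first term: -\frac{27}{8} e_{2} - \frac{5}{6} e_{12} + \frac{1}{3} e_{14} - \frac{15}{8} e_{23} - \frac{3}{4} e_{34} - \frac{3}{2} e_{123}
second term: \frac{27}{8} e_{2} + \frac{5}{6} e_{12} - \frac{1}{3} e_{14} - \frac{15}{8} e_{23} - \frac{3}{4} e_{34} + \frac{3}{2} e_{123}
Answer: -3


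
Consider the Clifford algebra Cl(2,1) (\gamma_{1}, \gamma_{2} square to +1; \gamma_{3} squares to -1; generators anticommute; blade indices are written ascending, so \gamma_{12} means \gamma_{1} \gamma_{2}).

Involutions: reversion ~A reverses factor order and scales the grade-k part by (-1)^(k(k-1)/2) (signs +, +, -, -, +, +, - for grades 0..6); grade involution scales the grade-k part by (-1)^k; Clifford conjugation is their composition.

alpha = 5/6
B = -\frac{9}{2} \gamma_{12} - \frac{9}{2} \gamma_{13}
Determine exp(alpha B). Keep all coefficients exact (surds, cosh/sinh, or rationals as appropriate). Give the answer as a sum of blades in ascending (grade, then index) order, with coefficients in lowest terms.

B^2 term by term: the squares give (-\frac{9}{2})^2*(\gamma_{12})^2 + (-\frac{9}{2})^2*(\gamma_{13})^2 = \frac{81}{4}*(-1) + \frac{81}{4}*(+1) = 0 (each basis 2-blade squares to minus the product of its generators' squares); cross terms between blades sharing an index anticommute and cancel. So B^2 = 0.
B^2 = 0, so the series truncates immediately: exp(alpha B) = 1 + alpha B (parabolic case).
Answer: 1 - \frac{15}{4} \gamma_{12} - \frac{15}{4} \gamma_{13}


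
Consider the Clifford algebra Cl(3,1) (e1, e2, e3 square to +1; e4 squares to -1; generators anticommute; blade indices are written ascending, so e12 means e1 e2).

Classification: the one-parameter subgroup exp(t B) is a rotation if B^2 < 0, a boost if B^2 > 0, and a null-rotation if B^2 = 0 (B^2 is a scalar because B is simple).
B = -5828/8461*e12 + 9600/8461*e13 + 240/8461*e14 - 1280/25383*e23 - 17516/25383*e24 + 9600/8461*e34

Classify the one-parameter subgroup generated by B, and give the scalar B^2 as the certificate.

B^2 term by term: the squares give (-5828/8461)^2*(e12)^2 + (9600/8461)^2*(e13)^2 + (240/8461)^2*(e14)^2 + (-1280/25383)^2*(e23)^2 + (-17516/25383)^2*(e24)^2 + (9600/8461)^2*(e34)^2 = 33965584/71588521*(-1) + 92160000/71588521*(-1) + 57600/71588521*(+1) + 1638400/644296689*(-1) + 306810256/644296689*(+1) + 92160000/71588521*(+1) = 0 (each basis 2-blade squares to minus the product of its generators' squares); cross terms between blades sharing an index anticommute and cancel; the commuting (index-disjoint) pairs give grade-4 terms 2*c*c'*(blade product), which cancel blade by blade — e1234: -111897600/71588521 + 112102400/71588521 - 204800/71588521 = 0 — confirming B is simple. So B^2 = 0.
Answer: null-rotation, certificate B^2 = 0. Key observation: B^2 = 0 is a conjugation invariant, so its sign decides the class regardless of the surface form of B.


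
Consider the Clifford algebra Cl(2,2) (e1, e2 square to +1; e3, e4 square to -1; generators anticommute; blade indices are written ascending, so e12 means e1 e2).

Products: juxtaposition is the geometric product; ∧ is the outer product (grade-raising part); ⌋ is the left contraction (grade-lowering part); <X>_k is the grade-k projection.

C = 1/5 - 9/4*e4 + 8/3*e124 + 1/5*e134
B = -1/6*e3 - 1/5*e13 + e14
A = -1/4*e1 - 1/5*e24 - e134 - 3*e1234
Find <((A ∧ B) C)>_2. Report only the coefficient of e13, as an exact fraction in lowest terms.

step 1: 1/24*e13 - 1/30*e234 - 1/25*e1234
step 2: -1/125*e2 - 8/75*e3 + 1/120*e4 - 1/150*e12 - 29/360*e13 - 3/40*e23 - 9/100*e123 - 3/32*e134 + 47/450*e234 - 1/125*e1234
step 3: -1/150*e12 - 29/360*e13 - 3/40*e23
Answer: -29/360


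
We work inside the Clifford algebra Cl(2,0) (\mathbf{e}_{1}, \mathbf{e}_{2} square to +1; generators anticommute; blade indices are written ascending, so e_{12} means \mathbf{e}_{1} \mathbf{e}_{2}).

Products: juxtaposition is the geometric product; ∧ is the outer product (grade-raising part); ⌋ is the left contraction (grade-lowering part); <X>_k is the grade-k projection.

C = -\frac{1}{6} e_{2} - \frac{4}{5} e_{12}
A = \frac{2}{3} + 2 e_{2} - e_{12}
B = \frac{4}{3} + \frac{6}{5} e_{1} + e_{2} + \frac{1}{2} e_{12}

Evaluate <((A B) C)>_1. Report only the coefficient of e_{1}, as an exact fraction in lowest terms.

step 1: \frac{61}{18} - \frac{6}{5} e_{1} + \frac{68}{15} e_{2} - \frac{17}{5} e_{12}
step 2: -\frac{782}{225} + \frac{629}{150} e_{1} + \frac{1067}{2700} e_{2} - \frac{113}{45} e_{12}
step 3: \frac{629}{150} e_{1} + \frac{1067}{2700} e_{2}
Answer: \frac{629}{150}


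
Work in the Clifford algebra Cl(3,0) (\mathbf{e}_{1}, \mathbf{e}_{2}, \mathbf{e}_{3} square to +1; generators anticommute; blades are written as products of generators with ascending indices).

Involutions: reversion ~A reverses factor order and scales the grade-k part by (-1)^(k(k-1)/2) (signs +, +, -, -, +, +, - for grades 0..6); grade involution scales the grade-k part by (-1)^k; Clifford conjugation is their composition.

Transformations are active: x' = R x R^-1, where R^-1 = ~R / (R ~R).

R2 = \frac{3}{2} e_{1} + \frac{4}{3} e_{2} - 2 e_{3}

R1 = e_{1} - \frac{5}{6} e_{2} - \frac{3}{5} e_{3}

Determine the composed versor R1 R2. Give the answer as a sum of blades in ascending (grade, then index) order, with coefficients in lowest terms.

Distribute over the terms of R1 (each basis-blade product reordered to ascending indices, repeated generators contracted through their squares):
(e_{1}) R2 = \frac{3}{2} + \frac{4}{3} e_{1} e_{2} - 2 e_{1} e_{3}
(-\frac{5}{6} e_{2}) R2 = -\frac{10}{9} + \frac{5}{4} e_{1} e_{2} + \frac{5}{3} e_{2} e_{3}
(-\frac{3}{5} e_{3}) R2 = \frac{6}{5} + \frac{9}{10} e_{1} e_{3} + \frac{4}{5} e_{2} e_{3}
Summing the partial products and collecting blades:
Answer: \frac{143}{90} + \frac{31}{12} e_{1} e_{2} - \frac{11}{10} e_{1} e_{3} + \frac{37}{15} e_{2} e_{3}
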